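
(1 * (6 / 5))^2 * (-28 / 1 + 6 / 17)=-3384 / 85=-39.81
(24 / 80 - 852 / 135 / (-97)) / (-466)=-3187 / 4068180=-0.00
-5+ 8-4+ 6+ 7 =12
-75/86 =-0.87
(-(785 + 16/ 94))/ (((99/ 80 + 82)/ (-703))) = 2075424720/ 312973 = 6631.32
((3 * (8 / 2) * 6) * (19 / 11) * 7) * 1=9576 / 11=870.55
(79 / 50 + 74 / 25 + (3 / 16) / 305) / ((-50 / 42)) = -2326611 / 610000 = -3.81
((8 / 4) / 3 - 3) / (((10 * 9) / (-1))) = 7 / 270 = 0.03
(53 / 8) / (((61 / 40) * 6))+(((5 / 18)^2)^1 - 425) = -8383865 / 19764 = -424.20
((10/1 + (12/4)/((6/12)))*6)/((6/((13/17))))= 208/17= 12.24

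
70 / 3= 23.33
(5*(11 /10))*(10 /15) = 3.67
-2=-2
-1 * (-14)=14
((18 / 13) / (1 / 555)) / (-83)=-9990 / 1079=-9.26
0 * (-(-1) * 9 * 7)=0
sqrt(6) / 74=0.03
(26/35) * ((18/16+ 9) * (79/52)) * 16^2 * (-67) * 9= -61737552/35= -1763930.06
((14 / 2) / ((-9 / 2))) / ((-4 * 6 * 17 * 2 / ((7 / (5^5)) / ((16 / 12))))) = 49 / 15300000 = 0.00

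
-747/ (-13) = 747/ 13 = 57.46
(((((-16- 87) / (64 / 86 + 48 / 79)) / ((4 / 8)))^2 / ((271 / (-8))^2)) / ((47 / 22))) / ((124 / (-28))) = -2693321661382 / 1259110619879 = -2.14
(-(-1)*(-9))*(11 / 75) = -33 / 25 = -1.32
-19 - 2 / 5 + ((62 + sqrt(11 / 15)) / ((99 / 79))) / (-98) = -482792 / 24255 - 79*sqrt(165) / 145530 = -19.91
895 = 895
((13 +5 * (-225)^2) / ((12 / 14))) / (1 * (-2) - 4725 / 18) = -77042 / 69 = -1116.55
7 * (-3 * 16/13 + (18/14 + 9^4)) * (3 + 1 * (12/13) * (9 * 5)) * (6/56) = 259174296/1183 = 219082.25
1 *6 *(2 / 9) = 4 / 3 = 1.33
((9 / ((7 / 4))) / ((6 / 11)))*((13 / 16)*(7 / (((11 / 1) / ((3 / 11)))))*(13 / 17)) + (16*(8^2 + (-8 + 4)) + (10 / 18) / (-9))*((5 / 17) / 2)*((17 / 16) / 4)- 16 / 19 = 1387749623 / 36837504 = 37.67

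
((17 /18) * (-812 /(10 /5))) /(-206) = 3451 /1854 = 1.86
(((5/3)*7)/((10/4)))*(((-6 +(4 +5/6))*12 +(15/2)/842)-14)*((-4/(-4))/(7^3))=-0.38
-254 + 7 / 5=-252.60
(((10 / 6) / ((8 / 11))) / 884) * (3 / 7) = 55 / 49504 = 0.00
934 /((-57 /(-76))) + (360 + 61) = 4999 /3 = 1666.33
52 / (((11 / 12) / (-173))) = -107952 / 11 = -9813.82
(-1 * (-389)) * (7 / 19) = 2723 / 19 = 143.32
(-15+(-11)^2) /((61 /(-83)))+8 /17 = -149078 /1037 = -143.76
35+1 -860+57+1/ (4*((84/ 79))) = -257633/ 336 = -766.76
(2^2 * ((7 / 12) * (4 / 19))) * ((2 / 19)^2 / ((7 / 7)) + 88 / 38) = 1.14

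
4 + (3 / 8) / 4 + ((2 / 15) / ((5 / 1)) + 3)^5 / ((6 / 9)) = 9747446885387 / 25312500000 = 385.08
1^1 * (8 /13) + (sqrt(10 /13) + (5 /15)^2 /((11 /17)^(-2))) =22381 /33813 + sqrt(130) /13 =1.54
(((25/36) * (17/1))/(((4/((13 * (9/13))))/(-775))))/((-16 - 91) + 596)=-42.10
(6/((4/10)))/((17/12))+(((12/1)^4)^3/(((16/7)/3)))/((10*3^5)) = 4815795005.79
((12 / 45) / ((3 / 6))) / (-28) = -2 / 105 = -0.02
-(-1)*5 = 5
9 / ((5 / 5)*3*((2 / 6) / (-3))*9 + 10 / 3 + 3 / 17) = 459 / 26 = 17.65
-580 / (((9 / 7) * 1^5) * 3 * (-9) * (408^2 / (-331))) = -0.03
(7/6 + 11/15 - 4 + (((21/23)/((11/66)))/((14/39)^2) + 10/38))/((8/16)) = 1244266/15295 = 81.35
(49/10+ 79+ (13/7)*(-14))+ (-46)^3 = -972781/10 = -97278.10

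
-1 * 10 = -10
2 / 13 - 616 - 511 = -14649 / 13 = -1126.85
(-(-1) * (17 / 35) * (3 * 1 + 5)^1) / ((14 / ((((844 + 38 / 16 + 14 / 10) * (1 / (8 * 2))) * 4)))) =576487 / 9800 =58.83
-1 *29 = -29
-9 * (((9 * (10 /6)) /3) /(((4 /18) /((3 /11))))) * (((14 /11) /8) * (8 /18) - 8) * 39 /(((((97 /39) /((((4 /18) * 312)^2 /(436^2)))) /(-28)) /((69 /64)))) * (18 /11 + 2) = -29238424078500 /1533920267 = -19061.24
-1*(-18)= 18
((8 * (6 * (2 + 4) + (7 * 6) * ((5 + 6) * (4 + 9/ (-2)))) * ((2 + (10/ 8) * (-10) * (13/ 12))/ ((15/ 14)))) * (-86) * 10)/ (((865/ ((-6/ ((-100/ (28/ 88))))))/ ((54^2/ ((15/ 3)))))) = -44249174424/ 237875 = -186018.60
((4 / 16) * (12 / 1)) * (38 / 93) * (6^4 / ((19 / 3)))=7776 / 31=250.84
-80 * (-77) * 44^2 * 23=274292480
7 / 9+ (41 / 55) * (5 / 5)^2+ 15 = 8179 / 495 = 16.52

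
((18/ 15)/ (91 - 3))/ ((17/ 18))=27/ 1870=0.01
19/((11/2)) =38/11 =3.45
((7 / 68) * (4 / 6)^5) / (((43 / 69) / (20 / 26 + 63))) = 1.39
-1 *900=-900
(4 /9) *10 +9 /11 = 521 /99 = 5.26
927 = 927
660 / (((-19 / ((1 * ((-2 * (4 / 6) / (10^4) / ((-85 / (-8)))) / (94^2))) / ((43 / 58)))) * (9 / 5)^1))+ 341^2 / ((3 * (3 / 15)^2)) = 33446195822635651 / 34515901125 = 969008.33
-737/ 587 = -1.26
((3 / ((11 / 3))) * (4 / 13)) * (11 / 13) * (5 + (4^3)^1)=2484 / 169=14.70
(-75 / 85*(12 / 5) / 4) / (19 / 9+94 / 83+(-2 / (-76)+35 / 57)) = -255474 / 1874267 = -0.14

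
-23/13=-1.77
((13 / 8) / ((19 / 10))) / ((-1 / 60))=-51.32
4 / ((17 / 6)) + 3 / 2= 99 / 34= 2.91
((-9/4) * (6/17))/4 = -27/136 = -0.20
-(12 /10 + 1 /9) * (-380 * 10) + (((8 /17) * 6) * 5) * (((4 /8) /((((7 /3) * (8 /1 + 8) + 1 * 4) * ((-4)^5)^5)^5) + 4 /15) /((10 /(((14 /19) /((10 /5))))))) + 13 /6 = 960696903021573939264586185966054651087083877156407208016977478752300912588078689310237032189 /192735798117108095251655285140347365436323178928964319888171977736440432859637798183895040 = 4984.53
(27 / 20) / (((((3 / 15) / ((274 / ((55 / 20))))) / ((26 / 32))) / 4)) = 48087 / 22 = 2185.77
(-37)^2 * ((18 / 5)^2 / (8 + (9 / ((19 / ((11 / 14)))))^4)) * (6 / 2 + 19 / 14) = 9640.06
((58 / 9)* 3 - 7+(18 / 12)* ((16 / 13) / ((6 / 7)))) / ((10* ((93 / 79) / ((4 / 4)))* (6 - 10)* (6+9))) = -8927 / 435240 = -0.02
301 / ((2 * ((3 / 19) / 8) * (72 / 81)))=8578.50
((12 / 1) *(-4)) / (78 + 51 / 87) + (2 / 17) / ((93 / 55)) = -1950062 / 3603099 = -0.54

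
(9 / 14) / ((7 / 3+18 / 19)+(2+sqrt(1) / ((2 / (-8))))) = 513 / 1022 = 0.50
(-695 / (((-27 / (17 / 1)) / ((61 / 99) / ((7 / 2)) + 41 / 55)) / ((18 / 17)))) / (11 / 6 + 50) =1775308 / 215523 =8.24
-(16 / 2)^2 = -64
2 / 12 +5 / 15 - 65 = -129 / 2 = -64.50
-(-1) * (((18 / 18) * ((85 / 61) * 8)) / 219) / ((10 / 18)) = 408 / 4453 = 0.09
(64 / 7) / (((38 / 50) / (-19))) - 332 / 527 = -845524 / 3689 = -229.20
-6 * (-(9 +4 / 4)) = 60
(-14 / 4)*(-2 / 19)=0.37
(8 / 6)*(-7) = -28 / 3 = -9.33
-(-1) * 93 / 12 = 31 / 4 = 7.75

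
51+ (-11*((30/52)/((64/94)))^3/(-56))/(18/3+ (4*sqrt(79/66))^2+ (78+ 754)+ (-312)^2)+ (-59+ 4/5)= -3762625145183120169/522586914050539520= -7.20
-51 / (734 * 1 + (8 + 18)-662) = -51 / 98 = -0.52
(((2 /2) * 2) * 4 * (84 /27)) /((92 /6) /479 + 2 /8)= 429184 /4863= 88.25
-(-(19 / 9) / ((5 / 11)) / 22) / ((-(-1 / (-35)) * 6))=-133 / 108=-1.23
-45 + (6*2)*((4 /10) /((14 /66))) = -783 /35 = -22.37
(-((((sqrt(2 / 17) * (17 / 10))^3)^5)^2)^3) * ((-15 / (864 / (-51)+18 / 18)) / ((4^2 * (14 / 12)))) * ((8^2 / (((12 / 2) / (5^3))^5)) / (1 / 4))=-398703807810572411498315063055075847178723756123452198369 / 9540282189846038818359375000000000000000000000000000000000000000000000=-0.00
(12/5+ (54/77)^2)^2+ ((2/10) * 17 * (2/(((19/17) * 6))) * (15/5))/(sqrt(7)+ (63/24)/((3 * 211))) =823460416 * sqrt(7)/1894809105+ 397785729736185992/47577358682313075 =9.51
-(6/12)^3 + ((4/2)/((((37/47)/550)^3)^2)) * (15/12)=5967511714830802809934273591/20525811272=290732075616972125.59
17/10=1.70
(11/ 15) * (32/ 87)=352/ 1305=0.27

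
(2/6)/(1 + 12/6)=1/9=0.11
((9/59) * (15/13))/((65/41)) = 1107/9971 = 0.11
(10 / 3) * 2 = 20 / 3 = 6.67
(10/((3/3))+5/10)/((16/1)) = 21/32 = 0.66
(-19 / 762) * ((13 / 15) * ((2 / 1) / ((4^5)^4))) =-247 / 6283708952739840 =-0.00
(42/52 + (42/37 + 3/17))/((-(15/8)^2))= -123232/204425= -0.60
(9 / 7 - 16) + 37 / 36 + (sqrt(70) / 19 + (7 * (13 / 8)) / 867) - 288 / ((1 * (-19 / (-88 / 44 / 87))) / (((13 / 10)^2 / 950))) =-13031950505111 / 953045415000 + sqrt(70) / 19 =-13.23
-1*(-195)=195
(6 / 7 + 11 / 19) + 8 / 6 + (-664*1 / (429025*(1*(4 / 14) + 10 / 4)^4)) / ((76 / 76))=365576289957083 / 132005695328325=2.77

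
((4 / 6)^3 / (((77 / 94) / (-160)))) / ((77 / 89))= -10708480 / 160083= -66.89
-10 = -10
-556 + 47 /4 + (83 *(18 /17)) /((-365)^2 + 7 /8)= -4382711495 /8052764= -544.25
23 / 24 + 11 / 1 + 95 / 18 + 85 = 7361 / 72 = 102.24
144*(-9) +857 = -439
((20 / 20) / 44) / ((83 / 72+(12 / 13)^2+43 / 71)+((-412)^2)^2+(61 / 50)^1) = 5399550 / 6845404370358034019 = 0.00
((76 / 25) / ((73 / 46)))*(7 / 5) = 24472 / 9125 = 2.68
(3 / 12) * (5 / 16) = 5 / 64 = 0.08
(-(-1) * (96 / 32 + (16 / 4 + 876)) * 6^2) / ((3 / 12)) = 127152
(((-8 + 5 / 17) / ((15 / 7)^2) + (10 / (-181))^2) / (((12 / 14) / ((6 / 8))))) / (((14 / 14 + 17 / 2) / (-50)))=1469372513 / 190472454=7.71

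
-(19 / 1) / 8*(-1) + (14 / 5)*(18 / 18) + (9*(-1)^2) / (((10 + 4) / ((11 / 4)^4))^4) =2511.59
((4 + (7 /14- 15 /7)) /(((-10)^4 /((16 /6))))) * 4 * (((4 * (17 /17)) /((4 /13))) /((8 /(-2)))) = -143 /17500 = -0.01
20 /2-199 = -189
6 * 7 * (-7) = -294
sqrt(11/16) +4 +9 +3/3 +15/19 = sqrt(11)/4 +281/19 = 15.62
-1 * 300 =-300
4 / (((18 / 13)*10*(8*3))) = 13 / 1080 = 0.01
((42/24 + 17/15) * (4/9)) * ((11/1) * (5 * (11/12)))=20933/324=64.61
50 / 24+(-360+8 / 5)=-21379 / 60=-356.32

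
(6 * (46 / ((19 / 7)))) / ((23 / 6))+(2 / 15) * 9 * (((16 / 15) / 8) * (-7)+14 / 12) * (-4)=12068 / 475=25.41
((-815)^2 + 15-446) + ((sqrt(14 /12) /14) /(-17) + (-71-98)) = 663625-sqrt(42) /1428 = 663625.00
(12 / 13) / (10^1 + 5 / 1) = 4 / 65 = 0.06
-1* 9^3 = -729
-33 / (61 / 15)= -495 / 61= -8.11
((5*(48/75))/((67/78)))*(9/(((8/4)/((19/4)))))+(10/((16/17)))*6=192129/1340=143.38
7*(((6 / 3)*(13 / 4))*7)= 637 / 2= 318.50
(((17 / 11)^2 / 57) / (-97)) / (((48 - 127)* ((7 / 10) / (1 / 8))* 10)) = 0.00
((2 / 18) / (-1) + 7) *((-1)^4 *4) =248 / 9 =27.56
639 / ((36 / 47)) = 3337 / 4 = 834.25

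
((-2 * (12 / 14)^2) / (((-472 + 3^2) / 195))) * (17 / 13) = 0.81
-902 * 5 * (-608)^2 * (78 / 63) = -43346800640 / 21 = -2064133363.81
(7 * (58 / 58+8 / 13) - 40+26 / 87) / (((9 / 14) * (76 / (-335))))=75304985 / 386802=194.69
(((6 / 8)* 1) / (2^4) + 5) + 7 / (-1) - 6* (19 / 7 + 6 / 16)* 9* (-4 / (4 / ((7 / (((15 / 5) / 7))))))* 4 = 697411 / 64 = 10897.05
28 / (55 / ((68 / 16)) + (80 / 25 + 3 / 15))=2380 / 1389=1.71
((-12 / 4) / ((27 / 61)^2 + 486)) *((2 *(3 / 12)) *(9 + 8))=-0.05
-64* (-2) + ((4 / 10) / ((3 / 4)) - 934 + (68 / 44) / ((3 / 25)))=-130777 / 165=-792.59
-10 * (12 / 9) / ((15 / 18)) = -16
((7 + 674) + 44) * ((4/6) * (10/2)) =7250/3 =2416.67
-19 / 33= -0.58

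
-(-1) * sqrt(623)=sqrt(623)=24.96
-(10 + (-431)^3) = 80062981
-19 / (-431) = 19 / 431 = 0.04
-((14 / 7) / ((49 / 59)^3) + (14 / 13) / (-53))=-281365176 / 81060161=-3.47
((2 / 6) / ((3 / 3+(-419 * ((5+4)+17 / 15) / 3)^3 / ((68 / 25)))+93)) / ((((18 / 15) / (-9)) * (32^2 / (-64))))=-309825 / 2066630243022656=-0.00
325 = 325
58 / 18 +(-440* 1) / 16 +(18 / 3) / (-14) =-3113 / 126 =-24.71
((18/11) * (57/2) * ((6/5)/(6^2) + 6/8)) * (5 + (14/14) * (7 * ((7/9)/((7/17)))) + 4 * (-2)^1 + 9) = 154489/220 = 702.22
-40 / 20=-2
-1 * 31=-31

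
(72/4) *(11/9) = 22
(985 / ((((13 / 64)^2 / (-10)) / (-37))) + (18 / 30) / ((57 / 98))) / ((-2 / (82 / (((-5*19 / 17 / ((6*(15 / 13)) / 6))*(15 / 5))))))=98844915991714 / 3965585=24925683.35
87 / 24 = 29 / 8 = 3.62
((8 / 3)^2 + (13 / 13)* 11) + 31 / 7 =1420 / 63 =22.54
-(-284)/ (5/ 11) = 3124/ 5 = 624.80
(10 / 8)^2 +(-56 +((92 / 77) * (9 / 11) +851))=10808263 / 13552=797.54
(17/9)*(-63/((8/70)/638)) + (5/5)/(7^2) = -65103113/98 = -664317.48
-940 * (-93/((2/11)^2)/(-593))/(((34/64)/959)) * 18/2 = -730377315360/10081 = -72450879.41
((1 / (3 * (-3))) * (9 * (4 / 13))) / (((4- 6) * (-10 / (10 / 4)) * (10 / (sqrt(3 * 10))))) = -sqrt(30) / 260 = -0.02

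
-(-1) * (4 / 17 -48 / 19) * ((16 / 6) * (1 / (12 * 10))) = -148 / 2907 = -0.05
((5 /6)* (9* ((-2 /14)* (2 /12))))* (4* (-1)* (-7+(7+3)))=15 /7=2.14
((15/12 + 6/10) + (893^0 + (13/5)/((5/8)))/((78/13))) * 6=813/50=16.26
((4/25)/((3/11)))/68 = 11/1275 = 0.01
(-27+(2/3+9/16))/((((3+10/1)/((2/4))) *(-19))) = 1237/23712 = 0.05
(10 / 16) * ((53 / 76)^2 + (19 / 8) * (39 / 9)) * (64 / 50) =8.62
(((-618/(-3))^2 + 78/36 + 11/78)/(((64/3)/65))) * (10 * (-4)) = -20688675/4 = -5172168.75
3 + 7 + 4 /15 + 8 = 274 /15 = 18.27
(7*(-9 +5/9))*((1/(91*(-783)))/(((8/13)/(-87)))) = -19/162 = -0.12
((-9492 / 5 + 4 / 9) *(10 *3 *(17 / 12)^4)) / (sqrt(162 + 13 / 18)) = -222917549 *sqrt(5858) / 948996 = -17978.55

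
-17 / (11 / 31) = -527 / 11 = -47.91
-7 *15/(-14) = 15/2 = 7.50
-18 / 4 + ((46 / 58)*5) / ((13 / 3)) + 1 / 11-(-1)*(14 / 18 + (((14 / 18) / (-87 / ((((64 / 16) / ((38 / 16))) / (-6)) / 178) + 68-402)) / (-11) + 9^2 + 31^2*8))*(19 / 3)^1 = 1611252082897123 / 32745632634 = 49205.10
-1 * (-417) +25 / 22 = 9199 / 22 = 418.14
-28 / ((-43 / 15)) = 420 / 43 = 9.77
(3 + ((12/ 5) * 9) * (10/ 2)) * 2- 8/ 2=218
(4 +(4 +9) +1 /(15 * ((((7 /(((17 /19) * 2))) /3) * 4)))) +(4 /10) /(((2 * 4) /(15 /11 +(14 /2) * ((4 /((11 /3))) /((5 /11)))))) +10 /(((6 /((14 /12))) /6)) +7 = 16058311 /438900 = 36.59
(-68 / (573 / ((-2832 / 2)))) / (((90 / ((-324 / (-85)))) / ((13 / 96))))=4602 / 4775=0.96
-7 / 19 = -0.37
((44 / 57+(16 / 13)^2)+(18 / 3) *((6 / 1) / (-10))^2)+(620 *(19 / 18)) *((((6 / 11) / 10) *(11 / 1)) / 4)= 49423739 / 481650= 102.61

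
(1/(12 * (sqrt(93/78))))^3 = 13 * sqrt(806)/830304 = 0.00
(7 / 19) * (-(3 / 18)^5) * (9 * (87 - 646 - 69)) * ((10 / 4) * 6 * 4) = 5495 / 342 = 16.07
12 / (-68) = -3 / 17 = -0.18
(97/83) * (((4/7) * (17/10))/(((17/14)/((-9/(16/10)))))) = -873/166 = -5.26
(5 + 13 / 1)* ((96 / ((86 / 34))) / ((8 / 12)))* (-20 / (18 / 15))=-734400 / 43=-17079.07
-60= -60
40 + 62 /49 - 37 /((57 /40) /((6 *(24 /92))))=13374 /21413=0.62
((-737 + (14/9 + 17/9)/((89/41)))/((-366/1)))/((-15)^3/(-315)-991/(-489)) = 336062153/2130925932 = 0.16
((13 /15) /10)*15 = 13 /10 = 1.30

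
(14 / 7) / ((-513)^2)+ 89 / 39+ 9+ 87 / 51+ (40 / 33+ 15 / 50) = 92766156167 / 6397638390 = 14.50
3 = 3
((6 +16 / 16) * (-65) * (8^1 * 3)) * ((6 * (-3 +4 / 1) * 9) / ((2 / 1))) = -294840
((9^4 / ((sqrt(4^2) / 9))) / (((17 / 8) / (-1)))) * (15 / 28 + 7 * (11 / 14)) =-9979281 / 238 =-41929.75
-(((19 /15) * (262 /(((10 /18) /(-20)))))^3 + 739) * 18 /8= 1918451941090929 /500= 3836903882181.86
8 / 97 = 0.08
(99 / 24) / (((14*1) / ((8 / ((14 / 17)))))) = 2.86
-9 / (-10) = 9 / 10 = 0.90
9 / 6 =3 / 2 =1.50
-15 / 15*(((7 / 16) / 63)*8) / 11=-0.01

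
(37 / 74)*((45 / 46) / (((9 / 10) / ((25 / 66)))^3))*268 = 654296875 / 66950631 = 9.77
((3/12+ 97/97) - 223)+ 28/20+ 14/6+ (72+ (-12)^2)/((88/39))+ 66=-56.29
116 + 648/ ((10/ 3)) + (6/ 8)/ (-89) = 552497/ 1780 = 310.39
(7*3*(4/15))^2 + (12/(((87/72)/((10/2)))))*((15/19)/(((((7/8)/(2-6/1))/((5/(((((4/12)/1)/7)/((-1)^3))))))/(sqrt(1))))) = 259631984/13775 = 18848.06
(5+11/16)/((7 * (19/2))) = 13/152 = 0.09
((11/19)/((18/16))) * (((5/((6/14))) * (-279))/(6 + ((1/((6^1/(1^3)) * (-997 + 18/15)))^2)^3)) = -3231866222113540210248177722880/11576227984529019186268127677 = -279.18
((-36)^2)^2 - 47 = 1679569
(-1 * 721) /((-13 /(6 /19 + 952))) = 13045774 /247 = 52816.90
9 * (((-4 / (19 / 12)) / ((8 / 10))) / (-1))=540 / 19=28.42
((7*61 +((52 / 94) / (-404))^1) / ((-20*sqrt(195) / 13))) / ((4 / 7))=-1135099*sqrt(195) / 455712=-34.78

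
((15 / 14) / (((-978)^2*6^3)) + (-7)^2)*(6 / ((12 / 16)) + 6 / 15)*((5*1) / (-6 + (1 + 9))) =47242657733 / 91822464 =514.50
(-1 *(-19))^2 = 361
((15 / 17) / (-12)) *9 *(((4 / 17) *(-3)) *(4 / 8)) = 135 / 578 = 0.23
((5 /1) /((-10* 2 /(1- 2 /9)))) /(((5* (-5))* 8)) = 7 /7200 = 0.00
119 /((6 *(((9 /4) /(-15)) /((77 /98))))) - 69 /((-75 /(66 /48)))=-184723 /1800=-102.62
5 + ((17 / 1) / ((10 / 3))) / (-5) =199 / 50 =3.98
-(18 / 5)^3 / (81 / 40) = -576 / 25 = -23.04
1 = 1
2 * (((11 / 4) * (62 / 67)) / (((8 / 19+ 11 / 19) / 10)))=3410 / 67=50.90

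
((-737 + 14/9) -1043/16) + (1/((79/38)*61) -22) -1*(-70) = -522272929/693936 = -752.62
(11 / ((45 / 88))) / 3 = 968 / 135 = 7.17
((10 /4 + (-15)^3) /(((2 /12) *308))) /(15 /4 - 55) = 4047 /3157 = 1.28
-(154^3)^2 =-13339032325696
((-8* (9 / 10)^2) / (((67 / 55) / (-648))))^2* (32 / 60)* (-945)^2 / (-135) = -4704288930367488 / 112225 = -41918368726.82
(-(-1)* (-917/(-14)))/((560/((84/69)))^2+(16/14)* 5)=917/2962480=0.00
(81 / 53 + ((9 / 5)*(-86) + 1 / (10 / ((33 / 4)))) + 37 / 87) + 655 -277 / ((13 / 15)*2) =343.17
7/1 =7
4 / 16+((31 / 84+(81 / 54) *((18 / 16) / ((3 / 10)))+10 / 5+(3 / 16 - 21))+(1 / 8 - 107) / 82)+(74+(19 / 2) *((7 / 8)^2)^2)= 65.70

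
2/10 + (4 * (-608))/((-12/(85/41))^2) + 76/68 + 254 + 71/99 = 2594952973/14145615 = 183.45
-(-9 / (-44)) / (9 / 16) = -4 / 11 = -0.36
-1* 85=-85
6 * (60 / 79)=360 / 79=4.56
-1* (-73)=73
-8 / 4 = -2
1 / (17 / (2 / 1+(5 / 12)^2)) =313 / 2448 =0.13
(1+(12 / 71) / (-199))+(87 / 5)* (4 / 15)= 1991889 / 353225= 5.64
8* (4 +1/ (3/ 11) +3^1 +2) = 304/ 3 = 101.33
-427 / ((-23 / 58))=24766 / 23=1076.78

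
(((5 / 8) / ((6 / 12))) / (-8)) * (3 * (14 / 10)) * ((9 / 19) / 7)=-27 / 608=-0.04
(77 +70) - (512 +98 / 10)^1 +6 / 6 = -1869 / 5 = -373.80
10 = 10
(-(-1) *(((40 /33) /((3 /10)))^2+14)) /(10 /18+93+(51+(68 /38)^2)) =0.21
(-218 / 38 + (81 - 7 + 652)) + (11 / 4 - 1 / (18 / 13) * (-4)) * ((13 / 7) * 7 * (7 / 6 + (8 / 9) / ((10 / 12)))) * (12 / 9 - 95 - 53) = -35845432 / 1539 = -23291.38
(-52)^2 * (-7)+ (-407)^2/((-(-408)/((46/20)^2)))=-684634079/40800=-16780.25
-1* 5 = -5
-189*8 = -1512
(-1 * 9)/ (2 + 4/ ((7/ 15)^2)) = -0.44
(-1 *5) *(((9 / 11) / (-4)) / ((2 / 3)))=1.53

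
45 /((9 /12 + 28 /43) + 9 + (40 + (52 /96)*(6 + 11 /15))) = 696600 /836669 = 0.83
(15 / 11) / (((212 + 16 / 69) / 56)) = 2070 / 5753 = 0.36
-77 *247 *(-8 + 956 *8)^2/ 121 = -100921038400/ 11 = -9174639854.55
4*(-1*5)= -20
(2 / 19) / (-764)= -1 / 7258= -0.00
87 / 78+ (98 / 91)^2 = 769 / 338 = 2.28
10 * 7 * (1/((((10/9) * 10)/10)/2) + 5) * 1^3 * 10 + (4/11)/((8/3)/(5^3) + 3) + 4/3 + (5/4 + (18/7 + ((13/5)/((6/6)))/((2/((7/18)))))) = 18709716229/3925845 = 4765.78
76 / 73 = 1.04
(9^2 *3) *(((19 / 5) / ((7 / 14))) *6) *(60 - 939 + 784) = -1052676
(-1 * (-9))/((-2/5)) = -45/2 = -22.50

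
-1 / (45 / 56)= -1.24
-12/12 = -1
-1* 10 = -10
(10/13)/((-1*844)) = -5/5486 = -0.00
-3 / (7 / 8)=-24 / 7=-3.43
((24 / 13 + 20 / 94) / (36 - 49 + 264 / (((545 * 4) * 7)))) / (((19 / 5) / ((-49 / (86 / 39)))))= 1763731725 / 1901864071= 0.93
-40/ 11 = -3.64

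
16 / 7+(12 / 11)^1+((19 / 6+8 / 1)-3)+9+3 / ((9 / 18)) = 12263 / 462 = 26.54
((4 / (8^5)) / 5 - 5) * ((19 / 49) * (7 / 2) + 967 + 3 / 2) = -198625773 / 40960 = -4849.26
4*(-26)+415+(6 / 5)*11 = 1621 / 5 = 324.20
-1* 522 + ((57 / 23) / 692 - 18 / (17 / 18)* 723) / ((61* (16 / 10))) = -87566198307 / 132039136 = -663.18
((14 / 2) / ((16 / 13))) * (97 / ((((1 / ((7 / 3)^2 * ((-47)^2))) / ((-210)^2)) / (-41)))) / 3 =-47987140094075 / 12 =-3998928341172.92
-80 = -80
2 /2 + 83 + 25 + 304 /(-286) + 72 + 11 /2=53035 /286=185.44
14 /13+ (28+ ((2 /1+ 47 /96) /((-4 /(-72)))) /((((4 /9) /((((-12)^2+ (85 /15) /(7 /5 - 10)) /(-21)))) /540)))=-23266052037 /62608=-371614.68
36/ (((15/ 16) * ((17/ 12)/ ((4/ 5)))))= 9216/ 425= 21.68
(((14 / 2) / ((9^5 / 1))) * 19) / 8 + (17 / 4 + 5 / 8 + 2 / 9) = 602005 / 118098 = 5.10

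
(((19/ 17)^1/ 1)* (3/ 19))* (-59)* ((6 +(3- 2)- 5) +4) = -1062/ 17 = -62.47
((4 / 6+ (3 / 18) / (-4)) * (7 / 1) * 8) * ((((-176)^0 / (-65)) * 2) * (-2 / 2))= 14 / 13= 1.08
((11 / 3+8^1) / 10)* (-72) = -84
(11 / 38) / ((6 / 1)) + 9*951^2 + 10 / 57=618610301 / 76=8139609.22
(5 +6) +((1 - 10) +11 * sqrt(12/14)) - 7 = -5 +11 * sqrt(42)/7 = 5.18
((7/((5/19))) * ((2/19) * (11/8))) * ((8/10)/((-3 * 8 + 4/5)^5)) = -9625/21003416576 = -0.00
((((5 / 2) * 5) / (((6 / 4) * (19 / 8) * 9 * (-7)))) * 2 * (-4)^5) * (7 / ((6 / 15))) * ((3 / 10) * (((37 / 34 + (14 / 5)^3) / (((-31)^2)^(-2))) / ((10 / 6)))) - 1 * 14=185204940135218 / 24225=7645198767.19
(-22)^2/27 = 484/27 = 17.93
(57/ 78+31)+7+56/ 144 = 4577/ 117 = 39.12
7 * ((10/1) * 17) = 1190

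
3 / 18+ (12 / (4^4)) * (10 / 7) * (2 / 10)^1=121 / 672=0.18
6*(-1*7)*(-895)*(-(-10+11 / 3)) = 238070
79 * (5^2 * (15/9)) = 9875/3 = 3291.67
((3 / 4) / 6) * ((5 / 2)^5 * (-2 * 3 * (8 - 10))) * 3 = 28125 / 64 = 439.45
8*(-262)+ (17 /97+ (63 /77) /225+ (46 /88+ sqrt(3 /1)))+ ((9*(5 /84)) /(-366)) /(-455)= -17374389714943 /8292083800+ sqrt(3)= -2093.57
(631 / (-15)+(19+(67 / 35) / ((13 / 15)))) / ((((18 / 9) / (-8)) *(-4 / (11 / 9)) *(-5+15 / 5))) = 12.75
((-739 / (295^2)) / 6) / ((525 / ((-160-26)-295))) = 355459 / 274128750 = 0.00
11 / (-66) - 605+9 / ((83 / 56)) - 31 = -313787 / 498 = -630.09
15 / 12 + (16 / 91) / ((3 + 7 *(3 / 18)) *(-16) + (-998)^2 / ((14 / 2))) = 48532493 / 38825956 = 1.25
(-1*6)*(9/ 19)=-54/ 19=-2.84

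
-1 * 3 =-3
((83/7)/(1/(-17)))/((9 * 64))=-1411/4032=-0.35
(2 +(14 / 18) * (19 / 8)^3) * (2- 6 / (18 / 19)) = -743977 / 13824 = -53.82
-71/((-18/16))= 568/9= 63.11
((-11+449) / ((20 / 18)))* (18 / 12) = 591.30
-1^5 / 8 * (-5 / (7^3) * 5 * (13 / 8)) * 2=325 / 10976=0.03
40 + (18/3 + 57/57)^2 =89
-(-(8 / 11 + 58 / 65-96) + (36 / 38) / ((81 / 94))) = -11673842 / 122265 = -95.48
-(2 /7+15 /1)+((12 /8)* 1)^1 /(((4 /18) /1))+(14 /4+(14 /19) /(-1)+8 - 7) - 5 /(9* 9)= -208319 /43092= -4.83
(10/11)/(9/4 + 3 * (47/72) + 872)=240/231319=0.00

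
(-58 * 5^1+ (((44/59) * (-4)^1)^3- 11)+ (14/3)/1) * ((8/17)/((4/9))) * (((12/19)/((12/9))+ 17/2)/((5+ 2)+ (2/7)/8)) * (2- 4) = 11396717693592/13068471149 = 872.08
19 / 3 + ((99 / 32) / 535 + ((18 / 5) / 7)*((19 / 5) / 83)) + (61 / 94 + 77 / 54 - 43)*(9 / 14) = -46624191259 / 2337479200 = -19.95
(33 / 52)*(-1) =-33 / 52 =-0.63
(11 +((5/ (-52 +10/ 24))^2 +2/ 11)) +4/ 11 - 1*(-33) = 187788490/ 4214771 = 44.55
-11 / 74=-0.15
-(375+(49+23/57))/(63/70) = -241910/513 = -471.56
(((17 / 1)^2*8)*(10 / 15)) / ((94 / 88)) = 203456 / 141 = 1442.95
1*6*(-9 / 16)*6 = -81 / 4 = -20.25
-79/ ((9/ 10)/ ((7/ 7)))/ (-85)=1.03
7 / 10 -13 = -123 / 10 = -12.30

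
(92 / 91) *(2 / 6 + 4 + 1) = 5.39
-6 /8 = -3 /4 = -0.75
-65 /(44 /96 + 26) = -312 /127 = -2.46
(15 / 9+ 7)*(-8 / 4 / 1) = -17.33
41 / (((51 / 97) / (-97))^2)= 3629700521 / 2601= 1395501.93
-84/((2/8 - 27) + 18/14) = 2352/713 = 3.30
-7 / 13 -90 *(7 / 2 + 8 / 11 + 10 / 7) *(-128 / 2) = 32609701 / 1001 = 32577.12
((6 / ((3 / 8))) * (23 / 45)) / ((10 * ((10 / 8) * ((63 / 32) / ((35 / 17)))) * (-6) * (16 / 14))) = -10304 / 103275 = -0.10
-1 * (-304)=304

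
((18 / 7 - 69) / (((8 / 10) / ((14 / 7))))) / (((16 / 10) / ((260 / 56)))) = -755625 / 1568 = -481.90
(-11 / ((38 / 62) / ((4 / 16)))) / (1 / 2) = -341 / 38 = -8.97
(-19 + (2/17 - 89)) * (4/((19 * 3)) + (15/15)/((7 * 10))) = -9.11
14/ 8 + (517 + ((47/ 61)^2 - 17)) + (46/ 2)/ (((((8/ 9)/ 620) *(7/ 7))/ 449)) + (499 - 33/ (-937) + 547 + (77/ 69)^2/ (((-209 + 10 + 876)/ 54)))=35984488522491273885/ 4994633122964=7204630.98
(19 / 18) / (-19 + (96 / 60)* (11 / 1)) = -95 / 126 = -0.75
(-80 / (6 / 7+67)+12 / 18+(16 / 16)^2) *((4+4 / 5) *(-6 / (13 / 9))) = -60048 / 6175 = -9.72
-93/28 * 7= -93/4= -23.25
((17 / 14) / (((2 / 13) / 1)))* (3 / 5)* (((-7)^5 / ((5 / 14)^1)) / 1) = -11143041 / 50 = -222860.82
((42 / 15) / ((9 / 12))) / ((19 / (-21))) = -392 / 95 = -4.13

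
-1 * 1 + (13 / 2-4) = 3 / 2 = 1.50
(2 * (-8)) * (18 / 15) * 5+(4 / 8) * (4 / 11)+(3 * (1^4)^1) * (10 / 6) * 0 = -1054 / 11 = -95.82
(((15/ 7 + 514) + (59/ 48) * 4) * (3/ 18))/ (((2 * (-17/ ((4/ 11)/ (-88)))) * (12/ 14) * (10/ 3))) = 3979/ 1077120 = 0.00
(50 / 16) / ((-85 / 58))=-2.13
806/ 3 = 268.67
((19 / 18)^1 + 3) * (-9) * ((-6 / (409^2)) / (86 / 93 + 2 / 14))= 142569 / 116260295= 0.00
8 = 8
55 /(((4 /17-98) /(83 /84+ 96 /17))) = -521125 /139608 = -3.73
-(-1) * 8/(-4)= -2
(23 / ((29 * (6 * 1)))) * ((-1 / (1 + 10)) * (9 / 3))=-23 / 638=-0.04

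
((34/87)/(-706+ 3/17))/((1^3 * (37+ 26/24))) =-0.00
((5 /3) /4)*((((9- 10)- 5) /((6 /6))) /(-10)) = 1 /4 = 0.25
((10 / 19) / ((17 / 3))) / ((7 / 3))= 0.04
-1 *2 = -2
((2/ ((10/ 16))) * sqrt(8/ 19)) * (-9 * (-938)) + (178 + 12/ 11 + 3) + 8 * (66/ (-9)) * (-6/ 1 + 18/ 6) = 3939/ 11 + 270144 * sqrt(38)/ 95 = 17887.35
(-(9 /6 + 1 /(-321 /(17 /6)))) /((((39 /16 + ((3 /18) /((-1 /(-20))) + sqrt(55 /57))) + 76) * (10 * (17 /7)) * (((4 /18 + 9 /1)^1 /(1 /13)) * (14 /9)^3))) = -9368206956 /5629249083435523 + 50248512 * sqrt(3135) /140731227085888075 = -0.00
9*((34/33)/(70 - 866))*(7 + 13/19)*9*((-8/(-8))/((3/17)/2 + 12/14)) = -886074/1039775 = -0.85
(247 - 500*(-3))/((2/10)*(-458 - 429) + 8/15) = -26205/2653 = -9.88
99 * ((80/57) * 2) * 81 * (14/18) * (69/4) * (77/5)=88365816/19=4650832.42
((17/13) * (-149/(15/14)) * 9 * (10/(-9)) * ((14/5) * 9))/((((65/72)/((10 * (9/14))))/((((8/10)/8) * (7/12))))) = 80427816/4225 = 19036.17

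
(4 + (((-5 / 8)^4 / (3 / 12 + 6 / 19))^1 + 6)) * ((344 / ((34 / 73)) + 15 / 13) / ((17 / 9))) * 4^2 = 665335756665 / 10339264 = 64350.40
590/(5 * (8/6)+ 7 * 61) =1770/1301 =1.36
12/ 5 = 2.40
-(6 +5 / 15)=-19 / 3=-6.33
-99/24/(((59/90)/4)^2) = -153.58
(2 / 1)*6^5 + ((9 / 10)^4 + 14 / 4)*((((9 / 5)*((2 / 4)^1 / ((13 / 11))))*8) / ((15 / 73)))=979701573 / 62500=15675.23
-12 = -12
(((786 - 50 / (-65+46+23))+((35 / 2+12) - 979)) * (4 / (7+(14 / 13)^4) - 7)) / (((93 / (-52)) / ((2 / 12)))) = -7111822432 / 66497697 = -106.95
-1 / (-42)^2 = -1 / 1764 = -0.00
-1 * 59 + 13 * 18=175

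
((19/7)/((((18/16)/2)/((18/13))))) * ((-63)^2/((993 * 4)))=28728/4303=6.68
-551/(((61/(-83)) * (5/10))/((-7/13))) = -640262/793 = -807.39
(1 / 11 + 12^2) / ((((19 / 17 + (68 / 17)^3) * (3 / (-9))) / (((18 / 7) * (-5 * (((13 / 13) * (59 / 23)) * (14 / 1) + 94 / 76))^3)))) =115290876371271125625 / 1053850204484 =109399681.17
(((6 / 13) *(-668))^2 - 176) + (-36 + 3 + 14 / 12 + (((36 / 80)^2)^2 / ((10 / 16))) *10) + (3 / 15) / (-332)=39912336854941 / 420810000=94846.46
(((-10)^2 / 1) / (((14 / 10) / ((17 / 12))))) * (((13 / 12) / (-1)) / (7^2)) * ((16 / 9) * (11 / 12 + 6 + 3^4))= -29144375 / 83349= -349.67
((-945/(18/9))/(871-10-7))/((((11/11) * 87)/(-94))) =2115/3538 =0.60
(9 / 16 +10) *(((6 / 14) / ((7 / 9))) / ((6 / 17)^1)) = 25857 / 1568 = 16.49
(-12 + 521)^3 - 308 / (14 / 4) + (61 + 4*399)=131873798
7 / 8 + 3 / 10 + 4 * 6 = 1007 / 40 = 25.18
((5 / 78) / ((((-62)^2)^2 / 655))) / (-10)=-655 / 2305108416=-0.00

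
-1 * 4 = -4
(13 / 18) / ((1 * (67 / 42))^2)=1274 / 4489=0.28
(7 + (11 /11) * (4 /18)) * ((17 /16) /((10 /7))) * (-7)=-10829 /288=-37.60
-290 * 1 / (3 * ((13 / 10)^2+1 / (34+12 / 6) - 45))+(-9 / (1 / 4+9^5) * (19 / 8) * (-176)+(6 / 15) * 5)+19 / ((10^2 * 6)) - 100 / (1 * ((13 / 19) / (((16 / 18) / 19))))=-20774935567567 / 8280736144200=-2.51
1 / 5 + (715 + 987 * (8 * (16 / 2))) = 63883.20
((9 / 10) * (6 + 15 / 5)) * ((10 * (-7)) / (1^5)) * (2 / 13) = -1134 / 13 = -87.23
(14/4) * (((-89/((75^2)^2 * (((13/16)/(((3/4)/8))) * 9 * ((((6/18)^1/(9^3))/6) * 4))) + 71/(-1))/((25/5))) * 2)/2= -10095329321/203125000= -49.70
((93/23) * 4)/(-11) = -372/253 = -1.47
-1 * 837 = -837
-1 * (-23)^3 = 12167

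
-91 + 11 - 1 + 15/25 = -402/5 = -80.40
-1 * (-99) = 99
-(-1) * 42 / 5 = 42 / 5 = 8.40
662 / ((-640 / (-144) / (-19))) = -56601 / 20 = -2830.05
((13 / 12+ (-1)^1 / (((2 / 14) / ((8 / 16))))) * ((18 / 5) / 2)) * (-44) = 957 / 5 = 191.40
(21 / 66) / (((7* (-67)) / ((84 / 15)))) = -14 / 3685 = -0.00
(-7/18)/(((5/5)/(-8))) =28/9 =3.11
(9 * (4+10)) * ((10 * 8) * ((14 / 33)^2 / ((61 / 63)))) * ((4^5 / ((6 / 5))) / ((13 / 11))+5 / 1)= 130714281600 / 95953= 1362274.05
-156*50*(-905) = 7059000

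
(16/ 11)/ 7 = 16/ 77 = 0.21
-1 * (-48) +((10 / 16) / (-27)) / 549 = 5692027 / 118584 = 48.00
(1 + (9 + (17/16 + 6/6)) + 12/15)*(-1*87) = -89523/80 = -1119.04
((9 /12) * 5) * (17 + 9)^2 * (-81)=-205335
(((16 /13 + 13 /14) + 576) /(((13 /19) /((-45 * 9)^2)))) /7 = 327931081875 /16562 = 19800210.23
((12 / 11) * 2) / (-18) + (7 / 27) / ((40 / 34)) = 589 / 5940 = 0.10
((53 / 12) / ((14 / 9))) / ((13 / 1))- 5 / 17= -937 / 12376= -0.08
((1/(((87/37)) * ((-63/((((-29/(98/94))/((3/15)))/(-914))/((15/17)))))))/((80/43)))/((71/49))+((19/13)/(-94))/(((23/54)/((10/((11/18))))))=-272007777806447/455029257402720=-0.60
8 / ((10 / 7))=28 / 5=5.60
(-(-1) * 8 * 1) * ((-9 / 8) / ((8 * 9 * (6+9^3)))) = -1 / 5880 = -0.00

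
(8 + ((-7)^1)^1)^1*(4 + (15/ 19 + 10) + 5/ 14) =4029/ 266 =15.15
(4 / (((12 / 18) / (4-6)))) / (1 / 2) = -24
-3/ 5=-0.60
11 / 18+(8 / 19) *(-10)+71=23051 / 342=67.40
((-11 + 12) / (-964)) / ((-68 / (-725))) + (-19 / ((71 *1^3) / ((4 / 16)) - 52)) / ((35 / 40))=-1392663 / 13307056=-0.10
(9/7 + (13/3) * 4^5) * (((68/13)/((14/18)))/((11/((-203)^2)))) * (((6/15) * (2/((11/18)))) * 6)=6908393665728/7865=878371731.18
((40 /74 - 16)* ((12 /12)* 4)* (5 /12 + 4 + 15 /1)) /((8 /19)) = -633061 /222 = -2851.63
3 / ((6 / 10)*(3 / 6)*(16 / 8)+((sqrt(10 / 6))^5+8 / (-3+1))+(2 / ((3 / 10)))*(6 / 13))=995085 / 13095962+2851875*sqrt(15) / 13095962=0.92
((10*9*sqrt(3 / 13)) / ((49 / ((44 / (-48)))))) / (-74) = 165*sqrt(39) / 94276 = 0.01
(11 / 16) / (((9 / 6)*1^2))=0.46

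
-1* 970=-970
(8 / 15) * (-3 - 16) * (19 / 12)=-722 / 45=-16.04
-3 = -3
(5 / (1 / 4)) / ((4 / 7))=35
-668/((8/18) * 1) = -1503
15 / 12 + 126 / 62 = 3.28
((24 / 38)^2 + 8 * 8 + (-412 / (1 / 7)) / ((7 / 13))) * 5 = -9551340 / 361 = -26458.01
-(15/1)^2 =-225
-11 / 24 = -0.46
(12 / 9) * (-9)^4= 8748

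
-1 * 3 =-3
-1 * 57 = -57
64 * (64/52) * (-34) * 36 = -1253376/13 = -96413.54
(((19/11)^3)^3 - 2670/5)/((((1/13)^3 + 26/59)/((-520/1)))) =468152.18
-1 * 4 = -4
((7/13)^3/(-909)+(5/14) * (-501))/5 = -5002672667/139795110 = -35.79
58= 58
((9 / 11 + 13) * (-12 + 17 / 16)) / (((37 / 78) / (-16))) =2074800 / 407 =5097.79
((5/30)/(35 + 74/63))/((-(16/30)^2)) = -4725/291712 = -0.02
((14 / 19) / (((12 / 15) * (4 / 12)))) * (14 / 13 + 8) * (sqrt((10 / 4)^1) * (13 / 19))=6195 * sqrt(10) / 722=27.13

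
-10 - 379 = -389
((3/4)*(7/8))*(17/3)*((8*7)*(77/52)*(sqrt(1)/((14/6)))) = 27489/208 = 132.16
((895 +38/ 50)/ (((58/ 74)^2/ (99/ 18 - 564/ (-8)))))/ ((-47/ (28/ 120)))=-8154864676/ 14822625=-550.16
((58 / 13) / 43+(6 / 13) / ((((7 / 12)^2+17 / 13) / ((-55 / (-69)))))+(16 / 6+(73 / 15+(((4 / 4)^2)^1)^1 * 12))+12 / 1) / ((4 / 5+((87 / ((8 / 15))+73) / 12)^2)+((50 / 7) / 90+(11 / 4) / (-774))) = 81524020558848 / 992974340118787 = 0.08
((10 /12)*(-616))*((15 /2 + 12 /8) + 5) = -21560 /3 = -7186.67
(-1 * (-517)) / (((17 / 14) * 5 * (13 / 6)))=43428 / 1105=39.30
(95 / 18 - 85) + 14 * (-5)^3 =-32935 / 18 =-1829.72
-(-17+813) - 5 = -801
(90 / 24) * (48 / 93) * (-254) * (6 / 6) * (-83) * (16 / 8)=2529840 / 31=81607.74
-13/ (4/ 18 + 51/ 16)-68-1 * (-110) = 18750/ 491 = 38.19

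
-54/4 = -27/2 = -13.50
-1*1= -1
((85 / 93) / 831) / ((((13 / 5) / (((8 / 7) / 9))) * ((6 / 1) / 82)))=139400 / 189884331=0.00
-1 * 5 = -5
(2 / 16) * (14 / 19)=7 / 76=0.09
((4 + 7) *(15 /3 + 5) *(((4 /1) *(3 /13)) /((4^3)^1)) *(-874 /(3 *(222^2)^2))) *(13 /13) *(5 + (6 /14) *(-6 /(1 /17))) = 6513485 /884124206784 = 0.00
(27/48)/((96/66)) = 99/256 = 0.39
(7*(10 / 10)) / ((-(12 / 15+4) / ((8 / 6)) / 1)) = -35 / 18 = -1.94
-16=-16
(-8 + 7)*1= -1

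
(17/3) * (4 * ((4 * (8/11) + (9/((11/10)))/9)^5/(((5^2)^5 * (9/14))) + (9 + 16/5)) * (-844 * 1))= -1101233110054763024/4718291015625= -233396.61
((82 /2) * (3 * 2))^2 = 60516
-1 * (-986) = 986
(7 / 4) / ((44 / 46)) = 1.83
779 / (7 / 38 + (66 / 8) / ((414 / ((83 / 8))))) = 65361216 / 32803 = 1992.54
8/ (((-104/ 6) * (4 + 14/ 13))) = -1/ 11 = -0.09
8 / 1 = 8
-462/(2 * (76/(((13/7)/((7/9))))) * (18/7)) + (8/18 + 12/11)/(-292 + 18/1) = -5830079/2061576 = -2.83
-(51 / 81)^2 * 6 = -578 / 243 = -2.38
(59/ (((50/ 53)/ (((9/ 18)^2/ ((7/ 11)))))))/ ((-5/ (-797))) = 27414409/ 7000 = 3916.34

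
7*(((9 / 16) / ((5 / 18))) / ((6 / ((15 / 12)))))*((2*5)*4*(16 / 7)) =270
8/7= 1.14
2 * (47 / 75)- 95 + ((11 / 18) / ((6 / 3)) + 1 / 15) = -84037 / 900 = -93.37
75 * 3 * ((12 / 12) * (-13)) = -2925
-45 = -45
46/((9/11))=506/9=56.22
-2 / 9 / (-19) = 2 / 171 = 0.01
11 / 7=1.57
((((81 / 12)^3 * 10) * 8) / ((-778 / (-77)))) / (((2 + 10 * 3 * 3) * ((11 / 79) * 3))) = 18141165 / 286304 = 63.36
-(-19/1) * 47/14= 893/14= 63.79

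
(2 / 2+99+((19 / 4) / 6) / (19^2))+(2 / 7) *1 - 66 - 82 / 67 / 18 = 21955223 / 641592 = 34.22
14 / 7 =2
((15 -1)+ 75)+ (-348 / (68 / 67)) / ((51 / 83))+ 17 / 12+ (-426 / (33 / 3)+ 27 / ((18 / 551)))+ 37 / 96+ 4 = 99047647 / 305184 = 324.55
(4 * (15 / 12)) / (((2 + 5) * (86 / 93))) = 465 / 602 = 0.77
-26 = -26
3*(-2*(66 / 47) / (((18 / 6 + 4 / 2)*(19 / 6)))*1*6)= -14256 / 4465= -3.19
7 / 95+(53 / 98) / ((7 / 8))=22541 / 32585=0.69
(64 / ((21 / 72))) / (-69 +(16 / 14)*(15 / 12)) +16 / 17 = -18544 / 8041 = -2.31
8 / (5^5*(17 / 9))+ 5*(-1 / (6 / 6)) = -265553 / 53125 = -5.00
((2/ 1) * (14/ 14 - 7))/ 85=-12/ 85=-0.14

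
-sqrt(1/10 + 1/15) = -sqrt(6)/6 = -0.41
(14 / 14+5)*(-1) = -6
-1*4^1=-4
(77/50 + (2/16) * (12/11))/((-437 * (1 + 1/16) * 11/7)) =-51632/22472725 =-0.00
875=875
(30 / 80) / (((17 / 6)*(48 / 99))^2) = 29403 / 147968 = 0.20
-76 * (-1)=76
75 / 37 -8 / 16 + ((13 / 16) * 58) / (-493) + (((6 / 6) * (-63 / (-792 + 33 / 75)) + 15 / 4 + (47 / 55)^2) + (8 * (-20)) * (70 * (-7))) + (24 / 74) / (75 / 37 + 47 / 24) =1085498925935117099 / 13844577201400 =78406.07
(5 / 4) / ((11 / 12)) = 15 / 11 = 1.36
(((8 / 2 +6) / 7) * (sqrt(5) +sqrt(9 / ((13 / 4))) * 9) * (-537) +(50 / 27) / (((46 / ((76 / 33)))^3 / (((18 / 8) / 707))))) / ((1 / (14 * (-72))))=13310447.97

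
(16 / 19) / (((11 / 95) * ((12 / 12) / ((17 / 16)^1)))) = 85 / 11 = 7.73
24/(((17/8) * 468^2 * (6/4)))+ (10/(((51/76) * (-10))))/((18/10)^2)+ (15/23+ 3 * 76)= 3664128253/16057197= 228.19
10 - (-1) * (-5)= 5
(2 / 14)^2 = 1 / 49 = 0.02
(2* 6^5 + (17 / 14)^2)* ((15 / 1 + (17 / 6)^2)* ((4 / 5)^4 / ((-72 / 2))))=-10108762996 / 2480625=-4075.09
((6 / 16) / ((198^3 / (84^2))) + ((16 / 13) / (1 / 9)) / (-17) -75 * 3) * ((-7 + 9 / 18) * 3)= 4400.20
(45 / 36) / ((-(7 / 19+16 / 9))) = -855 / 1468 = -0.58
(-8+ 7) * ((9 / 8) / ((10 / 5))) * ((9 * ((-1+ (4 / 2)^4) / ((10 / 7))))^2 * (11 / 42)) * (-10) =841995 / 64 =13156.17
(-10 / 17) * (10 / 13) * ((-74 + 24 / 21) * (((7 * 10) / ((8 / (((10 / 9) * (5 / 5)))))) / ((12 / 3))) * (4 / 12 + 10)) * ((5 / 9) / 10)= 96875 / 2106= 46.00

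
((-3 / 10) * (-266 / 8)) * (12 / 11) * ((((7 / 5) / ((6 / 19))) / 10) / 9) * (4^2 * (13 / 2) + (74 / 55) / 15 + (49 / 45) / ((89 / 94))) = 51257609879 / 908634375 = 56.41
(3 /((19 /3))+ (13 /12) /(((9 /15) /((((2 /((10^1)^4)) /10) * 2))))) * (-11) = -17822717 /3420000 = -5.21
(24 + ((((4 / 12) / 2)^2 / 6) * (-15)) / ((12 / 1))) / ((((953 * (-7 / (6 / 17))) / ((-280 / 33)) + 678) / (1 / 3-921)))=-143147555 / 18828531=-7.60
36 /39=12 /13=0.92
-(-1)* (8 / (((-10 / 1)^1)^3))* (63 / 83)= -63 / 10375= -0.01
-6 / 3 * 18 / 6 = -6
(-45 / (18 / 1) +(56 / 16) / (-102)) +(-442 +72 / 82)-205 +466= -1527737 / 8364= -182.66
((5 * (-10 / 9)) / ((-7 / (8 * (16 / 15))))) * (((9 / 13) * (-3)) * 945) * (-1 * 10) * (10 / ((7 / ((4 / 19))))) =69120000 / 1729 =39976.87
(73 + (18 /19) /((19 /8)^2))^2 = 251862455881 /47045881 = 5353.55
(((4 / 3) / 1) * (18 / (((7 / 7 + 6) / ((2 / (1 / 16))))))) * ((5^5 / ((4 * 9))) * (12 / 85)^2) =384000 / 2023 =189.82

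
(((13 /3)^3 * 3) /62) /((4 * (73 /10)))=10985 /81468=0.13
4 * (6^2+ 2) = 152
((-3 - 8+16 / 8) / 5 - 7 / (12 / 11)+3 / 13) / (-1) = 6229 / 780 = 7.99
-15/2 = -7.50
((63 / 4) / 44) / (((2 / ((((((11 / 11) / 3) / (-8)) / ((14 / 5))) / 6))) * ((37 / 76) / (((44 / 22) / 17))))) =-95 / 885632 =-0.00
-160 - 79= -239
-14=-14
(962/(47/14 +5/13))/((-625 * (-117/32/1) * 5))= 430976/19153125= 0.02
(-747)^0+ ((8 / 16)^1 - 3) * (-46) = 116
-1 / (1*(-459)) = 0.00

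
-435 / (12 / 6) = -435 / 2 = -217.50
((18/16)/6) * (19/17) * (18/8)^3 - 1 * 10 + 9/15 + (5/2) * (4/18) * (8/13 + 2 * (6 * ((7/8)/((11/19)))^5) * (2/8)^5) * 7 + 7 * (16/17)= 31275220761691981/13435632416194560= 2.33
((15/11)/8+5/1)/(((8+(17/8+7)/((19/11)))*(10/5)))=8645/44418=0.19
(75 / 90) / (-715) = -1 / 858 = -0.00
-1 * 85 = -85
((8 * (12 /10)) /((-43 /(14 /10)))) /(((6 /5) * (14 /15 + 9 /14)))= -2352 /14233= -0.17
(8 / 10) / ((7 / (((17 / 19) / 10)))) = 34 / 3325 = 0.01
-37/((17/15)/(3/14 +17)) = -133755/238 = -562.00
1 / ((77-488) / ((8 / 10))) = -4 / 2055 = -0.00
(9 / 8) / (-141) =-3 / 376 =-0.01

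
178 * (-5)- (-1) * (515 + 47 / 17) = -372.24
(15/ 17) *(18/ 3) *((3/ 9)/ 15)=2/ 17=0.12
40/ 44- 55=-595/ 11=-54.09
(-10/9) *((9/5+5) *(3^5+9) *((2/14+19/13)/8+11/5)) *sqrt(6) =-297092 *sqrt(6)/65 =-11195.75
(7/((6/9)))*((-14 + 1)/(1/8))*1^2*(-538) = 587496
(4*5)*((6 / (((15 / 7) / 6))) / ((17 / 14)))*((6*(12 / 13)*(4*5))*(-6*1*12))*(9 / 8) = -2482690.32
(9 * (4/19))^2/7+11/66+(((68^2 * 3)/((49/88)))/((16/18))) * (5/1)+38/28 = 7436679200/53067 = 140137.55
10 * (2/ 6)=10/ 3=3.33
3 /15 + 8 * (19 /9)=769 /45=17.09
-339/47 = -7.21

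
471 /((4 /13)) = 6123 /4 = 1530.75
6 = 6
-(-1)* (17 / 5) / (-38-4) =-17 / 210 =-0.08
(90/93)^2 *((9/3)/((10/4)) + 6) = 6480/961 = 6.74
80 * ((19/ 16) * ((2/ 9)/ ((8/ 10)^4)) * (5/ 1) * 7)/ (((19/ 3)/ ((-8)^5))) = -28000000/ 3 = -9333333.33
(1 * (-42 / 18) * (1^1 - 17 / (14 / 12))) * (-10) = -950 / 3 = -316.67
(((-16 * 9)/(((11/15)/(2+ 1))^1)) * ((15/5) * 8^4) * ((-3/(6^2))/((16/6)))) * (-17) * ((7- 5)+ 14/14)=-126904320/11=-11536756.36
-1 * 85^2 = -7225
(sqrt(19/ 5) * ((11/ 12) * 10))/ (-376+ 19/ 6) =-11 * sqrt(95)/ 2237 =-0.05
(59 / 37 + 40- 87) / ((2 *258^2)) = -70 / 205239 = -0.00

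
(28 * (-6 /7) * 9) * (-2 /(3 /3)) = 432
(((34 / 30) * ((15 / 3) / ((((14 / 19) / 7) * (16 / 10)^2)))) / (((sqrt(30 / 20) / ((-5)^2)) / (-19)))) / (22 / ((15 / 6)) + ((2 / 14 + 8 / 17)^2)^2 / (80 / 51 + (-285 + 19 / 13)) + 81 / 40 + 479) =-21146147182329728125 * sqrt(6) / 3110914613329815888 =-16.65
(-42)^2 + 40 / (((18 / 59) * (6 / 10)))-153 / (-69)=1232521 / 621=1984.74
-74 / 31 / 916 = -37 / 14198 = -0.00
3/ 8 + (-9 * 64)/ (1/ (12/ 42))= -9195/ 56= -164.20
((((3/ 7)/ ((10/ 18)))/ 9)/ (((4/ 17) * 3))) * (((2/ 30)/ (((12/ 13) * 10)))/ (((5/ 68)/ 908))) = 852839/ 78750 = 10.83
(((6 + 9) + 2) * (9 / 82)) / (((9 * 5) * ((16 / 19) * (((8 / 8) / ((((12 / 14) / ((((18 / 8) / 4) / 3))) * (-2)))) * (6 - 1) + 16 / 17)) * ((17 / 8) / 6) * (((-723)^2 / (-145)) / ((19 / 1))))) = -5695136 / 3064760127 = -0.00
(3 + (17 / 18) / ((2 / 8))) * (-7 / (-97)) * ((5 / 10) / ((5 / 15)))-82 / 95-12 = -670639 / 55290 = -12.13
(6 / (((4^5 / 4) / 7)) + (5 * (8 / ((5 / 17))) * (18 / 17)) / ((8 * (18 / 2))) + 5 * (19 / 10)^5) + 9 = 10797521 / 80000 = 134.97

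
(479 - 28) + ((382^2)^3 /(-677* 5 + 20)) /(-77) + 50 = 3107278611260629 /259105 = 11992352950.58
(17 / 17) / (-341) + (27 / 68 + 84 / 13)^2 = 12534367973 / 266476496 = 47.04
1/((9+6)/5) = 1/3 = 0.33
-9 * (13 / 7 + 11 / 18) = -311 / 14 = -22.21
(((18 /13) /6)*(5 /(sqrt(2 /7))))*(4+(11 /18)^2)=545*sqrt(14) /216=9.44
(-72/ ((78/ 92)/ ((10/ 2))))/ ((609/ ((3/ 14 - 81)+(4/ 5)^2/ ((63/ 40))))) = 9317576/ 166257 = 56.04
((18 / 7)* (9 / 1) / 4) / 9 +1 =23 / 14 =1.64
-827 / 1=-827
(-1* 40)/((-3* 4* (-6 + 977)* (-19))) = -10/55347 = -0.00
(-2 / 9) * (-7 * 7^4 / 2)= 16807 / 9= 1867.44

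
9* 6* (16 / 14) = 432 / 7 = 61.71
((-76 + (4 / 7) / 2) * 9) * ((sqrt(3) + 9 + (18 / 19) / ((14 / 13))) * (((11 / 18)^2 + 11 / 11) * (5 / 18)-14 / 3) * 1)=6622615 * sqrt(3) / 2268 + 483450895 / 16758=33906.59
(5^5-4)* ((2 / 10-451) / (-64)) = 3517367 / 160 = 21983.54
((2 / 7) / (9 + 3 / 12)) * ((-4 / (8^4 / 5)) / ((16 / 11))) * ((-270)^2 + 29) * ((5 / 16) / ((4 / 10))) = -100277375 / 16973824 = -5.91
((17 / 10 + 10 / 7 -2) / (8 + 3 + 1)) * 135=711 / 56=12.70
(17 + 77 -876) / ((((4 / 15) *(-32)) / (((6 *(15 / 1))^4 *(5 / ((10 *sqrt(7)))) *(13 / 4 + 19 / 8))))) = 1082257453125 *sqrt(7) / 448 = 6391482311.42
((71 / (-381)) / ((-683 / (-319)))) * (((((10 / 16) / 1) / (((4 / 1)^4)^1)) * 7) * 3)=-792715 / 177645568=-0.00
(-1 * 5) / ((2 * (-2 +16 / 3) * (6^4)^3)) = -1 / 2902376448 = -0.00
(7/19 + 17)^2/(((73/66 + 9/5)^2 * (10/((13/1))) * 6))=2569495500/332004841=7.74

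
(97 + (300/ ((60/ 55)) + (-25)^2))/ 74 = 997/ 74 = 13.47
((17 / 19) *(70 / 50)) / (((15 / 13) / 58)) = 89726 / 1425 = 62.97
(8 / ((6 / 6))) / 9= 8 / 9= 0.89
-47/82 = -0.57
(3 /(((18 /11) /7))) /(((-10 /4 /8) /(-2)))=1232 /15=82.13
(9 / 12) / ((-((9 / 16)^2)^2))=-16384 / 2187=-7.49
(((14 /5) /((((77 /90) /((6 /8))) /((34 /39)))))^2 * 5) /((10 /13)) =46818 /1573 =29.76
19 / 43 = 0.44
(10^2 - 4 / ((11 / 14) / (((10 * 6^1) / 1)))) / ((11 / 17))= -38420 / 121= -317.52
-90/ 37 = -2.43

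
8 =8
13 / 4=3.25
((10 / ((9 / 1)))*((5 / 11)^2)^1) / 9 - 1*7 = -68357 / 9801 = -6.97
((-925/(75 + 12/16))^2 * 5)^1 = 68450000/91809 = 745.57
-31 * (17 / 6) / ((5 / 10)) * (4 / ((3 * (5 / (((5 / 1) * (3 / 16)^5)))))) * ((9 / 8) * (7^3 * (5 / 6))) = -73208205 / 4194304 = -17.45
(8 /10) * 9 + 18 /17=702 /85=8.26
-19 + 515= 496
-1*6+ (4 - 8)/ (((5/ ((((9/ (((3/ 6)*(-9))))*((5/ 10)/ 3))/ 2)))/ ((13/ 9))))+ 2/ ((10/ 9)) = -4.01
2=2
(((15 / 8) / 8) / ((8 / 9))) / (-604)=-135 / 309248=-0.00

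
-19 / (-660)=19 / 660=0.03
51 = 51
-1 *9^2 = -81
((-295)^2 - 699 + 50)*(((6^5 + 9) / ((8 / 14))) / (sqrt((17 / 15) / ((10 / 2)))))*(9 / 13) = 52954426350*sqrt(51) / 221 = 1711177582.59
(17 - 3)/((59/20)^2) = 5600/3481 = 1.61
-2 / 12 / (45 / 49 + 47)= -49 / 14088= -0.00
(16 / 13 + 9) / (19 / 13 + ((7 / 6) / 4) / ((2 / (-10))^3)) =-3192 / 10919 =-0.29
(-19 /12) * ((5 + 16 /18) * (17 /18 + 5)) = -107749 /1944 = -55.43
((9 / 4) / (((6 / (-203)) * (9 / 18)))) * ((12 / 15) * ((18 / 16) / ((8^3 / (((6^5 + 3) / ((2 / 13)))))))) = -554277087 / 40960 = -13532.16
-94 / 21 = -4.48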